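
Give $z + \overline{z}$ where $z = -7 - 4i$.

z + conjugate(z) = (a + bi) + (a - bi) = 2a
= 2 * (-7) = -14


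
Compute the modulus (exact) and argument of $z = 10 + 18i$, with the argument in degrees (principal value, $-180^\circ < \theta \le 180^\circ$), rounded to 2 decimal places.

|z| = sqrt(10^2 + 18^2) = sqrt(424)
arg(z) = arctan(b/a) = arctan(18/10) (quadrant-adjusted) = 60.95°


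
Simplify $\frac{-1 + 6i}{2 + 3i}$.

Multiply numerator and denominator by conjugate (2 - 3i):
= (-1 + 6i)(2 - 3i) / (2^2 + 3^2)
= (16 + 15i) / 13
= 16/13 + (15/13)i


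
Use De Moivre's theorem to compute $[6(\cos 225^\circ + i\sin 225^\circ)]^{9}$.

By De Moivre: z^n = r^n(cos(nθ) + i sin(nθ))
= 6^9(cos(9*225°) + i sin(9*225°))
= 10077696(cos 225° + i sin 225°)
= -5038848*sqrt(2) - 5038848*sqrt(2)i


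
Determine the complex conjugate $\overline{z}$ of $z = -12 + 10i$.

If z = a + bi, then conjugate(z) = a - bi
conjugate(-12 + 10i) = -12 - 10i


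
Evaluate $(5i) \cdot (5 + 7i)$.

(a1*a2 - b1*b2) + (a1*b2 + b1*a2)i
= (0 - 35) + (0 + 25)i
= -35 + 25i


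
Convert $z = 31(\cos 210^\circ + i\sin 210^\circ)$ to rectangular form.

a = r cos θ = 31 * -sqrt(3)/2 = -31*sqrt(3)/2
b = r sin θ = 31 * -1/2 = -31/2
z = -31*sqrt(3)/2 - (31/2)i


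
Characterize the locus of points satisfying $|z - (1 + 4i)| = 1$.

|z - z0| = r describes a circle centered at z0 with radius r
Here z0 = 1 + 4i and r = 1
Locus: Circle centered at (1, 4) with radius 1


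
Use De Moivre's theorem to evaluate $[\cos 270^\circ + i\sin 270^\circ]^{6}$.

By De Moivre: z^n = r^n(cos(nθ) + i sin(nθ))
= 1^6(cos(6*270°) + i sin(6*270°))
= 1(cos 180° + i sin 180°)
= -1


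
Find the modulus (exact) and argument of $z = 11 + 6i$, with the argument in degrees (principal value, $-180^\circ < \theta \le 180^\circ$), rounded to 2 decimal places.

|z| = sqrt(11^2 + 6^2) = sqrt(157)
arg(z) = arctan(b/a) = arctan(6/11) (quadrant-adjusted) = 28.61°


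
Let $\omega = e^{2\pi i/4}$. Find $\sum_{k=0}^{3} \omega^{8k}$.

Since 4 divides 8, ω^8 = (ω^4)^2 = 1^2 = 1, so every term is 1.
Sum = 4 · 1 = 4


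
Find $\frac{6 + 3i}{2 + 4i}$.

Multiply numerator and denominator by conjugate (2 - 4i):
= (6 + 3i)(2 - 4i) / (2^2 + 4^2)
= (24 - 18i) / 20
Divide through by 2: (12 - 9i) / 10
= 6/5 - (9/10)i


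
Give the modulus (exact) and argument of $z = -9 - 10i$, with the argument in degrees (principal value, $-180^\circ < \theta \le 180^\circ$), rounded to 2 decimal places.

|z| = sqrt((-9)^2 + (-10)^2) = sqrt(181)
arg(z) = arctan(b/a) = arctan(-10/-9) (quadrant-adjusted) = -131.99°


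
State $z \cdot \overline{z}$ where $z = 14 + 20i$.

z * conjugate(z) = |z|^2 = a^2 + b^2
= 14^2 + 20^2 = 596


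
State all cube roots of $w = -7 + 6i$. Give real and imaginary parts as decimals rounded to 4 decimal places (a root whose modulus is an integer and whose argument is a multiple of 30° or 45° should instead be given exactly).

|w| = sqrt(85) ≈ 9.219544, arg(w) ≈ 139.398705°
Root modulus = sqrt(85)^(1/3) ≈ 2.096862
Root arguments: θ_k = (arg(w) + 360°k)/3 for k = 0, 1, ..., 2
Compute each root as (root modulus)(cos θ_k + i sin θ_k) using full-precision intermediates, then round to 4 decimal places.
Roots: 1.4443 + 1.5202i, -2.0386 + 0.4907i, 0.5944 - 2.0109i


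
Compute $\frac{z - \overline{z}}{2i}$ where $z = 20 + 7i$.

z - conjugate(z) = 2bi
(z - conjugate(z))/(2i) = 2bi/(2i) = b = 7


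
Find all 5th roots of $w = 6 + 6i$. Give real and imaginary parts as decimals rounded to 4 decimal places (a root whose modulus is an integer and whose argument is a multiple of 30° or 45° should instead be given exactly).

|w| = sqrt(72) ≈ 8.485281, arg(w) = 45°
Root modulus = sqrt(72)^(1/5) ≈ 1.533675
Root arguments: θ_k = (45° + 360°k)/5 for k = 0, 1, ..., 4
Compute each root as (root modulus)(cos θ_k + i sin θ_k) using full-precision intermediates, then round to 4 decimal places.
Roots: 1.5148 + 0.2399i, 0.2399 + 1.5148i, -1.3665 + 0.6963i, -1.0845 - 1.0845i, 0.6963 - 1.3665i


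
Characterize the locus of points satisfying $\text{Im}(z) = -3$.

Im(z) = y where z = x + yi; the equation y = -3 is satisfied by all points with that y-coordinate
Locus: Horizontal line y = -3


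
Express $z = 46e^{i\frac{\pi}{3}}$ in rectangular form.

a = r cos θ = 46 * 1/2 = 23
b = r sin θ = 46 * sqrt(3)/2 = 23*sqrt(3)
z = 23 + 23*sqrt(3)i


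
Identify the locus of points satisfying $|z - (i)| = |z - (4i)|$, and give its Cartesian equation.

|z - z1| = |z - z2| means z is equidistant from z1 and z2,
i.e. the perpendicular bisector of the segment from (0, 1) to (0, 4) (midpoint (0, 5/2)).
With z = x + yi, square both sides:
(x - 0)^2 + (y - 1)^2 = (x - 0)^2 + (y - 4)^2
The x^2 and y^2 terms cancel: 0x + 6y = 16 - 1 = 15
Simplify: y = 5/2
Locus: Perpendicular bisector of the segment from (0, 1) to (0, 4): the line y = 5/2


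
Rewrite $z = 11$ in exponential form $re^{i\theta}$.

r = |z| = sqrt((11)^2 + (0)^2) = sqrt(121 + 0) = sqrt(121) = 11
b = 0 and a > 0, so z lies on the positive real axis: θ = 0
z = 11e^(i*0) = 11


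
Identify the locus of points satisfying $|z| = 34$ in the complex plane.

|z| = 34 means sqrt(x^2 + y^2) = 34
This is a circle of radius 34 centered at the origin


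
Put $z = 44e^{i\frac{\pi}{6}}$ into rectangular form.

a = r cos θ = 44 * sqrt(3)/2 = 22*sqrt(3)
b = r sin θ = 44 * 1/2 = 22
z = 22*sqrt(3) + 22i


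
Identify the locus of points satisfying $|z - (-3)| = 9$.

|z - z0| = r describes a circle centered at z0 with radius r
Here z0 = -3 and r = 9
Locus: Circle centered at (-3, 0) with radius 9


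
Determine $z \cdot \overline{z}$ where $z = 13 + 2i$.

z * conjugate(z) = |z|^2 = a^2 + b^2
= 13^2 + 2^2 = 173


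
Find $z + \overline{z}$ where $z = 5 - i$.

z + conjugate(z) = (a + bi) + (a - bi) = 2a
= 2 * 5 = 10


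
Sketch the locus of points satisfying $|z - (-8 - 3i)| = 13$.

|z - z0| = r describes a circle centered at z0 with radius r
Here z0 = -8 - 3i and r = 13
Locus: Circle centered at (-8, -3) with radius 13


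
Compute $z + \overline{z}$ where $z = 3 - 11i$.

z + conjugate(z) = (a + bi) + (a - bi) = 2a
= 2 * 3 = 6


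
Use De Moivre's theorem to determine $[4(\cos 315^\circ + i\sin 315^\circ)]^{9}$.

By De Moivre: z^n = r^n(cos(nθ) + i sin(nθ))
= 4^9(cos(9*315°) + i sin(9*315°))
= 262144(cos 315° + i sin 315°)
= 131072*sqrt(2) - 131072*sqrt(2)i


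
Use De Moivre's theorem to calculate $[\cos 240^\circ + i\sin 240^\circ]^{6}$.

By De Moivre: z^n = r^n(cos(nθ) + i sin(nθ))
= 1^6(cos(6*240°) + i sin(6*240°))
= 1(cos 0° + i sin 0°)
= 1


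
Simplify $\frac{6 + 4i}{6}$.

Divisor is real, so divide each part by 6:
= 1 + (2/3)i


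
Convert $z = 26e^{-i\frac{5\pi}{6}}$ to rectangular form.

a = r cos θ = 26 * -sqrt(3)/2 = -13*sqrt(3)
b = r sin θ = 26 * -1/2 = -13
z = -13*sqrt(3) - 13i


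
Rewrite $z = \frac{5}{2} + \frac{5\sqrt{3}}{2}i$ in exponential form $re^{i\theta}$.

r = |z| = sqrt((5/2)^2 + (5*sqrt(3)/2)^2) = sqrt(25/4 + 75/4) = sqrt(25) = 5
θ = arctan(b/a) = arctan(4.3301/2.5) (quadrant-adjusted) = 60° = π/3
z = 5e^(i*π/3)


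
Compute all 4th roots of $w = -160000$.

|w| = 160000, arg(w) = 180°
Root modulus = 160000^(1/4) = 20
Root arguments: θ_k = (180° + 360°k)/4 for k = 0, 1, ..., 3
Roots: 10*sqrt(2) + 10*sqrt(2)i, -10*sqrt(2) + 10*sqrt(2)i, -10*sqrt(2) - 10*sqrt(2)i, 10*sqrt(2) - 10*sqrt(2)i


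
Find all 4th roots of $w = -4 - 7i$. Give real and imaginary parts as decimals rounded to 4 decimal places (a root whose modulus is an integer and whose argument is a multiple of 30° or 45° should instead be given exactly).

|w| = sqrt(65) ≈ 8.062258, arg(w) ≈ 240.255119°
Root modulus = sqrt(65)^(1/4) ≈ 1.685055
Root arguments: θ_k = (arg(w) + 360°k)/4 for k = 0, 1, ..., 3
Compute each root as (root modulus)(cos θ_k + i sin θ_k) using full-precision intermediates, then round to 4 decimal places.
Roots: 0.8409 + 1.4602i, -1.4602 + 0.8409i, -0.8409 - 1.4602i, 1.4602 - 0.8409i


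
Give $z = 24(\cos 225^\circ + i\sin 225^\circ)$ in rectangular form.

a = r cos θ = 24 * -sqrt(2)/2 = -12*sqrt(2)
b = r sin θ = 24 * -sqrt(2)/2 = -12*sqrt(2)
z = -12*sqrt(2) - 12*sqrt(2)i


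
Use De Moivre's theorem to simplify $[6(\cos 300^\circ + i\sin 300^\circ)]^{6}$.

By De Moivre: z^n = r^n(cos(nθ) + i sin(nθ))
= 6^6(cos(6*300°) + i sin(6*300°))
= 46656(cos 0° + i sin 0°)
= 46656


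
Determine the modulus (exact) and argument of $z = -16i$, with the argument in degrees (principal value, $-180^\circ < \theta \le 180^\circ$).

|z| = sqrt(0^2 + (-16)^2) = 16
a = 0 and b < 0, so z lies on the negative imaginary axis: arg(z) = -90°


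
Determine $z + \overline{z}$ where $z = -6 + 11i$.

z + conjugate(z) = (a + bi) + (a - bi) = 2a
= 2 * (-6) = -12


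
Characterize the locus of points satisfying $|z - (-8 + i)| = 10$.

|z - z0| = r describes a circle centered at z0 with radius r
Here z0 = -8 + i and r = 10
Locus: Circle centered at (-8, 1) with radius 10


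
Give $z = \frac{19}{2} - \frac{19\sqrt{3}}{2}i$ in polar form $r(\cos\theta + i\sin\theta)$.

r = |z| = sqrt(a^2 + b^2) = sqrt((19/2)^2 + (-19*sqrt(3)/2)^2) = sqrt(361/4 + 1083/4) = sqrt(361) = 19
θ = arctan(b/a) = arctan(-16.4545/9.5) (quadrant-adjusted) = 300°
z = 19(cos 300° + i sin 300°)


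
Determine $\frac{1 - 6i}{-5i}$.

Multiply numerator and denominator by conjugate (5i):
= (1 - 6i)(5i) / (0^2 + (-5)^2)
= (30 + 5i) / 25
Divide through by 5: (6 + i) / 5
= 6/5 + (1/5)i


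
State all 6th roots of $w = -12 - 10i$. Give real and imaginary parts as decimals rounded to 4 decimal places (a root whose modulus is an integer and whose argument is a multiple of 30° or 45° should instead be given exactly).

|w| = sqrt(244) ≈ 15.620499, arg(w) ≈ 219.805571°
Root modulus = sqrt(244)^(1/6) ≈ 1.581063
Root arguments: θ_k = (arg(w) + 360°k)/6 for k = 0, 1, ..., 5
Compute each root as (root modulus)(cos θ_k + i sin θ_k) using full-precision intermediates, then round to 4 decimal places.
Roots: 1.2687 + 0.9434i, -0.1827 + 1.5705i, -1.4514 + 0.6270i, -1.2687 - 0.9434i, 0.1827 - 1.5705i, 1.4514 - 0.6270i


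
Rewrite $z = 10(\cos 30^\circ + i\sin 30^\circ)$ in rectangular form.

a = r cos θ = 10 * sqrt(3)/2 = 5*sqrt(3)
b = r sin θ = 10 * 1/2 = 5
z = 5*sqrt(3) + 5i


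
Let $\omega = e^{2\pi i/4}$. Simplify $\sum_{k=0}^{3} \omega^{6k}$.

Let ζ = ω^6 = e^(2πi·6/4). Since 4 ∤ 6, ζ ≠ 1.
Sum = Σ_{k=0}^{3} ζ^k = (ζ^4 - 1)/(ζ - 1) = (ω^{6·4} - 1)/(ζ - 1) = (1 - 1)/(ζ - 1) = 0


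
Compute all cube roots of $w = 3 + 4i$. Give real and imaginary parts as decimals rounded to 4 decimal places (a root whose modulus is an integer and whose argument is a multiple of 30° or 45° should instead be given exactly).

|w| = 5, arg(w) ≈ 53.130102°
Root modulus = 5^(1/3) ≈ 1.709976
Root arguments: θ_k = (arg(w) + 360°k)/3 for k = 0, 1, ..., 2
Compute each root as (root modulus)(cos θ_k + i sin θ_k) using full-precision intermediates, then round to 4 decimal places.
Roots: 1.6289 + 0.5202i, -1.2650 + 1.1506i, -0.3640 - 1.6708i


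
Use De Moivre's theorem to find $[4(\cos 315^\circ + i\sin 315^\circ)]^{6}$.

By De Moivre: z^n = r^n(cos(nθ) + i sin(nθ))
= 4^6(cos(6*315°) + i sin(6*315°))
= 4096(cos 90° + i sin 90°)
= 4096i


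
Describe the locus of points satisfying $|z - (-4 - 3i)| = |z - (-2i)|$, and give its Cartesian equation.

|z - z1| = |z - z2| means z is equidistant from z1 and z2,
i.e. the perpendicular bisector of the segment from (-4, -3) to (0, -2) (midpoint (-2, -5/2)).
With z = x + yi, square both sides:
(x - (-4))^2 + (y - (-3))^2 = (x - 0)^2 + (y - (-2))^2
The x^2 and y^2 terms cancel: 8x + 2y = 4 - 25 = -21
Simplify: 8x + 2y = -21
Locus: Perpendicular bisector of the segment from (-4, -3) to (0, -2): the line 8x + 2y = -21


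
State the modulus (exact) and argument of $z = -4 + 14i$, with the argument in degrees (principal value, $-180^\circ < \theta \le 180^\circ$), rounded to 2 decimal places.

|z| = sqrt((-4)^2 + 14^2) = sqrt(212)
arg(z) = arctan(b/a) = arctan(14/-4) (quadrant-adjusted) = 105.95°


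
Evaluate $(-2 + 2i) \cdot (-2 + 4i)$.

(a1*a2 - b1*b2) + (a1*b2 + b1*a2)i
= (4 - 8) + (-8 + (-4))i
= -4 - 12i


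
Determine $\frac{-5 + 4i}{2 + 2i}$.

Multiply numerator and denominator by conjugate (2 - 2i):
= (-5 + 4i)(2 - 2i) / (2^2 + 2^2)
= (-2 + 18i) / 8
Divide through by 2: (-1 + 9i) / 4
= -1/4 + (9/4)i


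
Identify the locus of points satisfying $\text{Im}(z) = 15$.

Im(z) = y where z = x + yi; the equation y = 15 is satisfied by all points with that y-coordinate
Locus: Horizontal line y = 15


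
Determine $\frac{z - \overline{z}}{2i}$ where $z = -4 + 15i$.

z - conjugate(z) = 2bi
(z - conjugate(z))/(2i) = 2bi/(2i) = b = 15


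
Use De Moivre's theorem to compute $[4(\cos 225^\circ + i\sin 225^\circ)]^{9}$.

By De Moivre: z^n = r^n(cos(nθ) + i sin(nθ))
= 4^9(cos(9*225°) + i sin(9*225°))
= 262144(cos 225° + i sin 225°)
= -131072*sqrt(2) - 131072*sqrt(2)i


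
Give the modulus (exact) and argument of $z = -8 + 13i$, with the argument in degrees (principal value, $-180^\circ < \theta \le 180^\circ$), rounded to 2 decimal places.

|z| = sqrt((-8)^2 + 13^2) = sqrt(233)
arg(z) = arctan(b/a) = arctan(13/-8) (quadrant-adjusted) = 121.61°


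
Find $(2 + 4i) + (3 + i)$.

(2 + 3) + (4 + 1)i = 5 + 5i


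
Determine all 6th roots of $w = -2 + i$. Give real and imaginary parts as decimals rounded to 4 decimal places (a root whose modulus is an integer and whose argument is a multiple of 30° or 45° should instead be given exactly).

|w| = sqrt(5) ≈ 2.236068, arg(w) ≈ 153.434949°
Root modulus = sqrt(5)^(1/6) ≈ 1.143530
Root arguments: θ_k = (arg(w) + 360°k)/6 for k = 0, 1, ..., 5
Compute each root as (root modulus)(cos θ_k + i sin θ_k) using full-precision intermediates, then round to 4 decimal places.
Roots: 1.0315 + 0.4936i, 0.0883 + 1.1401i, -0.9432 + 0.6465i, -1.0315 - 0.4936i, -0.0883 - 1.1401i, 0.9432 - 0.6465i


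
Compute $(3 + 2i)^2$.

(a + bi)^2 = a^2 - b^2 + 2abi
= 3^2 - 2^2 + 2*3*2i
= 5 + 12i


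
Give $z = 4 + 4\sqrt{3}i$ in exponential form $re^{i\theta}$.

r = |z| = sqrt((4)^2 + (4*sqrt(3))^2) = sqrt(16 + 48) = sqrt(64) = 8
θ = arctan(b/a) = arctan(6.9282/4) (quadrant-adjusted) = 60° = π/3
z = 8e^(i*π/3)


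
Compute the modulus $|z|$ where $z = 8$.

|z| = sqrt(a^2 + b^2) = sqrt(8^2 + 0^2) = sqrt(64) = 8


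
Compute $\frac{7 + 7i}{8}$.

Divisor is real, so divide each part by 8:
= 7/8 + (7/8)i


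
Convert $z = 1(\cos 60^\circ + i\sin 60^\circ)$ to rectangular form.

a = r cos θ = 1 * 1/2 = 1/2
b = r sin θ = 1 * sqrt(3)/2 = sqrt(3)/2
z = 1/2 + (sqrt(3)/2)i


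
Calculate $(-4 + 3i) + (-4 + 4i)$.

(-4 + (-4)) + (3 + 4)i = -8 + 7i


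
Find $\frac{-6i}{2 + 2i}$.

Multiply numerator and denominator by conjugate (2 - 2i):
= (-6i)(2 - 2i) / (2^2 + 2^2)
= (-12 - 12i) / 8
Divide through by 4: (-3 - 3i) / 2
= -3/2 - (3/2)i


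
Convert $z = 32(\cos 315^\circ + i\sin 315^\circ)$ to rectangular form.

a = r cos θ = 32 * sqrt(2)/2 = 16*sqrt(2)
b = r sin θ = 32 * -sqrt(2)/2 = -16*sqrt(2)
z = 16*sqrt(2) - 16*sqrt(2)i


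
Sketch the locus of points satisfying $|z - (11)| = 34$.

|z - z0| = r describes a circle centered at z0 with radius r
Here z0 = 11 and r = 34
Locus: Circle centered at (11, 0) with radius 34


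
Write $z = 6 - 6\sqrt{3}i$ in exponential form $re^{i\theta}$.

r = |z| = sqrt((6)^2 + (-6*sqrt(3))^2) = sqrt(36 + 108) = sqrt(144) = 12
θ = arctan(b/a) = arctan(-10.3923/6) (quadrant-adjusted) = -60° = -π/3
z = 12e^(-i*π/3)


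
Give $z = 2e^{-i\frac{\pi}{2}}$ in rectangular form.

a = r cos θ = 2 * 0 = 0
b = r sin θ = 2 * -1 = -2
z = -2i


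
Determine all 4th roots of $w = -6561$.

|w| = 6561, arg(w) = 180°
Root modulus = 6561^(1/4) = 9
Root arguments: θ_k = (180° + 360°k)/4 for k = 0, 1, ..., 3
Roots: 9*sqrt(2)/2 + (9*sqrt(2)/2)i, -9*sqrt(2)/2 + (9*sqrt(2)/2)i, -9*sqrt(2)/2 - (9*sqrt(2)/2)i, 9*sqrt(2)/2 - (9*sqrt(2)/2)i


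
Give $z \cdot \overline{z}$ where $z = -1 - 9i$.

z * conjugate(z) = |z|^2 = a^2 + b^2
= (-1)^2 + (-9)^2 = 82


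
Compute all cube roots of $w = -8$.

|w| = 8, arg(w) = 180°
Root modulus = 8^(1/3) = 2
Root arguments: θ_k = (180° + 360°k)/3 for k = 0, 1, ..., 2
Roots: 1 + sqrt(3)i, -2, 1 - sqrt(3)i


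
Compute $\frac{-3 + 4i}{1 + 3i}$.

Multiply numerator and denominator by conjugate (1 - 3i):
= (-3 + 4i)(1 - 3i) / (1^2 + 3^2)
= (9 + 13i) / 10
= 9/10 + (13/10)i


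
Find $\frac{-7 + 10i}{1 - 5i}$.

Multiply numerator and denominator by conjugate (1 + 5i):
= (-7 + 10i)(1 + 5i) / (1^2 + (-5)^2)
= (-57 - 25i) / 26
= -57/26 - (25/26)i


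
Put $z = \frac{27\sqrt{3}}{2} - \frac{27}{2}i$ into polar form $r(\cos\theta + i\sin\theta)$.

r = |z| = sqrt(a^2 + b^2) = sqrt((27*sqrt(3)/2)^2 + (-27/2)^2) = sqrt(2187/4 + 729/4) = sqrt(729) = 27
θ = arctan(b/a) = arctan(-13.5/23.3827) (quadrant-adjusted) = 330°
z = 27(cos 330° + i sin 330°)


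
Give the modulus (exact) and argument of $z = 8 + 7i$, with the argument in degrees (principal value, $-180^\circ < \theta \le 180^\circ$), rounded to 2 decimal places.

|z| = sqrt(8^2 + 7^2) = sqrt(113)
arg(z) = arctan(b/a) = arctan(7/8) (quadrant-adjusted) = 41.19°


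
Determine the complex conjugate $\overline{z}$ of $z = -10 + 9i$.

If z = a + bi, then conjugate(z) = a - bi
conjugate(-10 + 9i) = -10 - 9i


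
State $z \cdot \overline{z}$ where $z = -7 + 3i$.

z * conjugate(z) = |z|^2 = a^2 + b^2
= (-7)^2 + 3^2 = 58


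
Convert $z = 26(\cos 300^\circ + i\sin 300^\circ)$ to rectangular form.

a = r cos θ = 26 * 1/2 = 13
b = r sin θ = 26 * -sqrt(3)/2 = -13*sqrt(3)
z = 13 - 13*sqrt(3)i


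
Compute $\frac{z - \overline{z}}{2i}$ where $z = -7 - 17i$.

z - conjugate(z) = 2bi
(z - conjugate(z))/(2i) = 2bi/(2i) = b = -17


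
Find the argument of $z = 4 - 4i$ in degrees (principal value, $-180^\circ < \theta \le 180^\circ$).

θ = arctan(b/a) = arctan(-4/4) (quadrant-adjusted) = -45°


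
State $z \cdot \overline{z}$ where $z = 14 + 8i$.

z * conjugate(z) = |z|^2 = a^2 + b^2
= 14^2 + 8^2 = 260


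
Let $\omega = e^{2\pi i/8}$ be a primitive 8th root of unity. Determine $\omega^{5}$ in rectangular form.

ω^5 = e^(2πi·5/8) = e^(i·5π/4)
= cos(5π/4) + i sin(5π/4)
= -sqrt(2)/2 - (sqrt(2)/2)i


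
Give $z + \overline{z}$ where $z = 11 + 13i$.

z + conjugate(z) = (a + bi) + (a - bi) = 2a
= 2 * 11 = 22


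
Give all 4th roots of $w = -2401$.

|w| = 2401, arg(w) = 180°
Root modulus = 2401^(1/4) = 7
Root arguments: θ_k = (180° + 360°k)/4 for k = 0, 1, ..., 3
Roots: 7*sqrt(2)/2 + (7*sqrt(2)/2)i, -7*sqrt(2)/2 + (7*sqrt(2)/2)i, -7*sqrt(2)/2 - (7*sqrt(2)/2)i, 7*sqrt(2)/2 - (7*sqrt(2)/2)i


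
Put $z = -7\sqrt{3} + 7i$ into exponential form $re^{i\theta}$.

r = |z| = sqrt((-7*sqrt(3))^2 + (7)^2) = sqrt(147 + 49) = sqrt(196) = 14
θ = arctan(b/a) = arctan(7/-12.1244) (quadrant-adjusted) = 150° = 5π/6
z = 14e^(i*5π/6)


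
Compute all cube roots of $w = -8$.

|w| = 8, arg(w) = 180°
Root modulus = 8^(1/3) = 2
Root arguments: θ_k = (180° + 360°k)/3 for k = 0, 1, ..., 2
Roots: 1 + sqrt(3)i, -2, 1 - sqrt(3)i


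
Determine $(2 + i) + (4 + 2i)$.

(2 + 4) + (1 + 2)i = 6 + 3i


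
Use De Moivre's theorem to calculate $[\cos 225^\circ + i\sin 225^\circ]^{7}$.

By De Moivre: z^n = r^n(cos(nθ) + i sin(nθ))
= 1^7(cos(7*225°) + i sin(7*225°))
= 1(cos 135° + i sin 135°)
= -sqrt(2)/2 + (sqrt(2)/2)i


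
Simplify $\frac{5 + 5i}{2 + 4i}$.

Multiply numerator and denominator by conjugate (2 - 4i):
= (5 + 5i)(2 - 4i) / (2^2 + 4^2)
= (30 - 10i) / 20
Divide through by 10: (3 - i) / 2
= 3/2 - (1/2)i


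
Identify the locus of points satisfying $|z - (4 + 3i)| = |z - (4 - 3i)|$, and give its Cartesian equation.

|z - z1| = |z - z2| means z is equidistant from z1 and z2,
i.e. the perpendicular bisector of the segment from (4, 3) to (4, -3) (midpoint (4, 0)).
With z = x + yi, square both sides:
(x - 4)^2 + (y - 3)^2 = (x - 4)^2 + (y - (-3))^2
The x^2 and y^2 terms cancel: 0x + (-12)y = 25 - 25 = 0
Simplify: y = 0
Locus: Perpendicular bisector of the segment from (4, 3) to (4, -3): the line y = 0


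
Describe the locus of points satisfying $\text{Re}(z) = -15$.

Re(z) = x where z = x + yi; the equation x = -15 is satisfied by all points with that x-coordinate
Locus: Vertical line x = -15


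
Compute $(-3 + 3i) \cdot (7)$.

(a1*a2 - b1*b2) + (a1*b2 + b1*a2)i
= (-21 - 0) + (0 + 21)i
= -21 + 21i


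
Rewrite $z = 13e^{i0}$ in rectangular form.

a = r cos θ = 13 * 1 = 13
b = r sin θ = 13 * 0 = 0
z = 13


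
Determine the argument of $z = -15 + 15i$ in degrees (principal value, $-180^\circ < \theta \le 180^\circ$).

θ = arctan(b/a) = arctan(15/-15) (quadrant-adjusted) = 135°


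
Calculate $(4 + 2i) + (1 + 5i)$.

(4 + 1) + (2 + 5)i = 5 + 7i


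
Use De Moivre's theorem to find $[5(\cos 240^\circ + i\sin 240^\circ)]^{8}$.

By De Moivre: z^n = r^n(cos(nθ) + i sin(nθ))
= 5^8(cos(8*240°) + i sin(8*240°))
= 390625(cos 120° + i sin 120°)
= -390625/2 + (390625*sqrt(3)/2)i


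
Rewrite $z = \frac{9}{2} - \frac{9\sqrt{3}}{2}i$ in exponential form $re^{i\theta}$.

r = |z| = sqrt((9/2)^2 + (-9*sqrt(3)/2)^2) = sqrt(81/4 + 243/4) = sqrt(81) = 9
θ = arctan(b/a) = arctan(-7.7942/4.5) (quadrant-adjusted) = -60° = -π/3
z = 9e^(-i*π/3)


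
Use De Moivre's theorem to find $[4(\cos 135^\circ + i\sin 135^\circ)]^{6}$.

By De Moivre: z^n = r^n(cos(nθ) + i sin(nθ))
= 4^6(cos(6*135°) + i sin(6*135°))
= 4096(cos 90° + i sin 90°)
= 4096i


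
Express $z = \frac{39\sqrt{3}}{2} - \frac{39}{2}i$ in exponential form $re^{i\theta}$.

r = |z| = sqrt((39*sqrt(3)/2)^2 + (-39/2)^2) = sqrt(4563/4 + 1521/4) = sqrt(1521) = 39
θ = arctan(b/a) = arctan(-19.5/33.775) (quadrant-adjusted) = -30° = -π/6
z = 39e^(-i*π/6)


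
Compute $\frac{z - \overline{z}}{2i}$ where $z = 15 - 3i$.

z - conjugate(z) = 2bi
(z - conjugate(z))/(2i) = 2bi/(2i) = b = -3


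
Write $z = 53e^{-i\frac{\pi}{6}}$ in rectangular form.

a = r cos θ = 53 * sqrt(3)/2 = 53*sqrt(3)/2
b = r sin θ = 53 * -1/2 = -53/2
z = 53*sqrt(3)/2 - (53/2)i


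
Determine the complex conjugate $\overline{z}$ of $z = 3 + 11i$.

If z = a + bi, then conjugate(z) = a - bi
conjugate(3 + 11i) = 3 - 11i


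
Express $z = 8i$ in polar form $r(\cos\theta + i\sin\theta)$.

r = |z| = sqrt(a^2 + b^2) = sqrt((0)^2 + (8)^2) = sqrt(0 + 64) = sqrt(64) = 8
a = 0 and b > 0, so z lies on the positive imaginary axis: θ = 90°
z = 8(cos 90° + i sin 90°)


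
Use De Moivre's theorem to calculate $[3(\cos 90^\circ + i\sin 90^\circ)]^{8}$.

By De Moivre: z^n = r^n(cos(nθ) + i sin(nθ))
= 3^8(cos(8*90°) + i sin(8*90°))
= 6561(cos 0° + i sin 0°)
= 6561


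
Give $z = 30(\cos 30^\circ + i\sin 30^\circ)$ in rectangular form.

a = r cos θ = 30 * sqrt(3)/2 = 15*sqrt(3)
b = r sin θ = 30 * 1/2 = 15
z = 15*sqrt(3) + 15i


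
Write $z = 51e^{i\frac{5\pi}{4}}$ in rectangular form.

a = r cos θ = 51 * -sqrt(2)/2 = -51*sqrt(2)/2
b = r sin θ = 51 * -sqrt(2)/2 = -51*sqrt(2)/2
z = -51*sqrt(2)/2 - (51*sqrt(2)/2)i


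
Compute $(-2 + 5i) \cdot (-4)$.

(a1*a2 - b1*b2) + (a1*b2 + b1*a2)i
= (8 - 0) + (0 + (-20))i
= 8 - 20i


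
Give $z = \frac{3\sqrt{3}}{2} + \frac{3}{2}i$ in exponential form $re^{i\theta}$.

r = |z| = sqrt((3*sqrt(3)/2)^2 + (3/2)^2) = sqrt(27/4 + 9/4) = sqrt(9) = 3
θ = arctan(b/a) = arctan(1.5/2.5981) (quadrant-adjusted) = 30° = π/6
z = 3e^(i*π/6)


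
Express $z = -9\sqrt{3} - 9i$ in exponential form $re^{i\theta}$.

r = |z| = sqrt((-9*sqrt(3))^2 + (-9)^2) = sqrt(243 + 81) = sqrt(324) = 18
θ = arctan(b/a) = arctan(-9/-15.5885) (quadrant-adjusted) = -150° = -5π/6
z = 18e^(-i*5π/6)


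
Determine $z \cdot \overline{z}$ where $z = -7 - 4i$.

z * conjugate(z) = |z|^2 = a^2 + b^2
= (-7)^2 + (-4)^2 = 65


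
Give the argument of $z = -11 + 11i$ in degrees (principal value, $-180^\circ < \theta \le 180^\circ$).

θ = arctan(b/a) = arctan(11/-11) (quadrant-adjusted) = 135°


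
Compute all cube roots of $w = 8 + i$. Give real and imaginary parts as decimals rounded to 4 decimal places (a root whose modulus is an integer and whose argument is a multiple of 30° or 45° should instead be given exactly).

|w| = sqrt(65) ≈ 8.062258, arg(w) ≈ 7.125016°
Root modulus = sqrt(65)^(1/3) ≈ 2.005175
Root arguments: θ_k = (arg(w) + 360°k)/3 for k = 0, 1, ..., 2
Compute each root as (root modulus)(cos θ_k + i sin θ_k) using full-precision intermediates, then round to 4 decimal places.
Roots: 2.0035 + 0.0831i, -1.0737 + 1.6935i, -0.9298 - 1.7766i


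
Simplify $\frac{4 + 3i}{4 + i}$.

Multiply numerator and denominator by conjugate (4 - i):
= (4 + 3i)(4 - i) / (4^2 + 1^2)
= (19 + 8i) / 17
= 19/17 + (8/17)i


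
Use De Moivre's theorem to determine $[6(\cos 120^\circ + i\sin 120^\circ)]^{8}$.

By De Moivre: z^n = r^n(cos(nθ) + i sin(nθ))
= 6^8(cos(8*120°) + i sin(8*120°))
= 1679616(cos 240° + i sin 240°)
= -839808 - 839808*sqrt(3)i


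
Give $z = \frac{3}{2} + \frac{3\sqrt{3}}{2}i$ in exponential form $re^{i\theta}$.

r = |z| = sqrt((3/2)^2 + (3*sqrt(3)/2)^2) = sqrt(9/4 + 27/4) = sqrt(9) = 3
θ = arctan(b/a) = arctan(2.5981/1.5) (quadrant-adjusted) = 60° = π/3
z = 3e^(i*π/3)


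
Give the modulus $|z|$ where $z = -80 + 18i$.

|z| = sqrt(a^2 + b^2) = sqrt((-80)^2 + 18^2) = sqrt(6724) = 82


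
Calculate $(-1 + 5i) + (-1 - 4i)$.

(-1 + (-1)) + (5 + (-4))i = -2 + i


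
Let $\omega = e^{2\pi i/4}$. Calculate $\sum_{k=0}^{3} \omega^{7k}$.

Let ζ = ω^7 = e^(2πi·7/4). Since 4 ∤ 7, ζ ≠ 1.
Sum = Σ_{k=0}^{3} ζ^k = (ζ^4 - 1)/(ζ - 1) = (ω^{7·4} - 1)/(ζ - 1) = (1 - 1)/(ζ - 1) = 0


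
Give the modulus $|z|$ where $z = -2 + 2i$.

|z| = sqrt(a^2 + b^2) = sqrt((-2)^2 + 2^2) = sqrt(8) = sqrt(8)


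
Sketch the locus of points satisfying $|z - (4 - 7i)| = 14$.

|z - z0| = r describes a circle centered at z0 with radius r
Here z0 = 4 - 7i and r = 14
Locus: Circle centered at (4, -7) with radius 14


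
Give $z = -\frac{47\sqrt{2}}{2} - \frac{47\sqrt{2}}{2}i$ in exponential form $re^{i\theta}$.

r = |z| = sqrt((-47*sqrt(2)/2)^2 + (-47*sqrt(2)/2)^2) = sqrt(2209/2 + 2209/2) = sqrt(2209) = 47
θ = arctan(b/a) = arctan(-33.234/-33.234) (quadrant-adjusted) = 225° = 5π/4
z = 47e^(i*5π/4)


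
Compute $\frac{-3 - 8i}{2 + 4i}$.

Multiply numerator and denominator by conjugate (2 - 4i):
= (-3 - 8i)(2 - 4i) / (2^2 + 4^2)
= (-38 - 4i) / 20
Divide through by 2: (-19 - 2i) / 10
= -19/10 - (1/5)i


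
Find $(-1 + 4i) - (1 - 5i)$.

(-1 - 1) + (4 - (-5))i = -2 + 9i


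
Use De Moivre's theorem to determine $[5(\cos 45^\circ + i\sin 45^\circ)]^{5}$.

By De Moivre: z^n = r^n(cos(nθ) + i sin(nθ))
= 5^5(cos(5*45°) + i sin(5*45°))
= 3125(cos 225° + i sin 225°)
= -3125*sqrt(2)/2 - (3125*sqrt(2)/2)i


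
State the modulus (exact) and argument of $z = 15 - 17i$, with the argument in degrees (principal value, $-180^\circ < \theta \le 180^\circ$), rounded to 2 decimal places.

|z| = sqrt(15^2 + (-17)^2) = sqrt(514)
arg(z) = arctan(b/a) = arctan(-17/15) (quadrant-adjusted) = -48.58°


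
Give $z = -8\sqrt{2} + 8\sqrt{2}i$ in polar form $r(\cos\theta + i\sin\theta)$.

r = |z| = sqrt(a^2 + b^2) = sqrt((-8*sqrt(2))^2 + (8*sqrt(2))^2) = sqrt(128 + 128) = sqrt(256) = 16
θ = arctan(b/a) = arctan(11.3137/-11.3137) (quadrant-adjusted) = 135°
z = 16(cos 135° + i sin 135°)


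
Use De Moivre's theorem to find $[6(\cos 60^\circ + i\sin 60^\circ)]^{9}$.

By De Moivre: z^n = r^n(cos(nθ) + i sin(nθ))
= 6^9(cos(9*60°) + i sin(9*60°))
= 10077696(cos 180° + i sin 180°)
= -10077696


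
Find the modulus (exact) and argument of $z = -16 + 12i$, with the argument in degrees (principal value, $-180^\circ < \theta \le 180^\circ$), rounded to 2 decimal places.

|z| = sqrt((-16)^2 + 12^2) = 20
arg(z) = arctan(b/a) = arctan(12/-16) (quadrant-adjusted) = 143.13°


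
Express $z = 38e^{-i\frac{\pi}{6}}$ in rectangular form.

a = r cos θ = 38 * sqrt(3)/2 = 19*sqrt(3)
b = r sin θ = 38 * -1/2 = -19
z = 19*sqrt(3) - 19i


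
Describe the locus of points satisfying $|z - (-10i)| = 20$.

|z - z0| = r describes a circle centered at z0 with radius r
Here z0 = -10i and r = 20
Locus: Circle centered at (0, -10) with radius 20


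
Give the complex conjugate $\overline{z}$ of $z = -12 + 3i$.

If z = a + bi, then conjugate(z) = a - bi
conjugate(-12 + 3i) = -12 - 3i


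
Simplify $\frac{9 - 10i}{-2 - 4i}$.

Multiply numerator and denominator by conjugate (-2 + 4i):
= (9 - 10i)(-2 + 4i) / ((-2)^2 + (-4)^2)
= (22 + 56i) / 20
Divide through by 2: (11 + 28i) / 10
= 11/10 + (14/5)i


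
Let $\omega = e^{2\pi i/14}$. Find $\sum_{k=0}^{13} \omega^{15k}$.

Let ζ = ω^15 = e^(2πi·15/14). Since 14 ∤ 15, ζ ≠ 1.
Sum = Σ_{k=0}^{13} ζ^k = (ζ^14 - 1)/(ζ - 1) = (ω^{15·14} - 1)/(ζ - 1) = (1 - 1)/(ζ - 1) = 0


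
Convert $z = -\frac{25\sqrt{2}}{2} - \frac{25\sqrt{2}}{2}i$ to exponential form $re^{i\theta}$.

r = |z| = sqrt((-25*sqrt(2)/2)^2 + (-25*sqrt(2)/2)^2) = sqrt(625/2 + 625/2) = sqrt(625) = 25
θ = arctan(b/a) = arctan(-17.6777/-17.6777) (quadrant-adjusted) = -135° = -3π/4
z = 25e^(-i*3π/4)


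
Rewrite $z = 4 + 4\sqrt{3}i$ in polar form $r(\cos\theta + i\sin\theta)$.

r = |z| = sqrt(a^2 + b^2) = sqrt((4)^2 + (4*sqrt(3))^2) = sqrt(16 + 48) = sqrt(64) = 8
θ = arctan(b/a) = arctan(6.9282/4) (quadrant-adjusted) = 60°
z = 8(cos 60° + i sin 60°)


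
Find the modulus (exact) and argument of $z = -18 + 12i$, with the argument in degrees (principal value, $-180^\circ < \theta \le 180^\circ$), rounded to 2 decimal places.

|z| = sqrt((-18)^2 + 12^2) = sqrt(468)
arg(z) = arctan(b/a) = arctan(12/-18) (quadrant-adjusted) = 146.31°


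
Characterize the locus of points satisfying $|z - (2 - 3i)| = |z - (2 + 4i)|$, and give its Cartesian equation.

|z - z1| = |z - z2| means z is equidistant from z1 and z2,
i.e. the perpendicular bisector of the segment from (2, -3) to (2, 4) (midpoint (2, 1/2)).
With z = x + yi, square both sides:
(x - 2)^2 + (y - (-3))^2 = (x - 2)^2 + (y - 4)^2
The x^2 and y^2 terms cancel: 0x + 14y = 20 - 13 = 7
Simplify: y = 1/2
Locus: Perpendicular bisector of the segment from (2, -3) to (2, 4): the line y = 1/2


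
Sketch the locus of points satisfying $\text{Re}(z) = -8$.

Re(z) = x where z = x + yi; the equation x = -8 is satisfied by all points with that x-coordinate
Locus: Vertical line x = -8


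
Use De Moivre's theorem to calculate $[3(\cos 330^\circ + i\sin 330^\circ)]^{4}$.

By De Moivre: z^n = r^n(cos(nθ) + i sin(nθ))
= 3^4(cos(4*330°) + i sin(4*330°))
= 81(cos 240° + i sin 240°)
= -81/2 - (81*sqrt(3)/2)i


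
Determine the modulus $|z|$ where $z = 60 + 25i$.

|z| = sqrt(a^2 + b^2) = sqrt(60^2 + 25^2) = sqrt(4225) = 65


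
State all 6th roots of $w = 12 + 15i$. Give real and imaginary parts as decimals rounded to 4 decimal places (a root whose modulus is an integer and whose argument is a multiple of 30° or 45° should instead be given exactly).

|w| = sqrt(369) ≈ 19.209373, arg(w) ≈ 51.340192°
Root modulus = sqrt(369)^(1/6) ≈ 1.636511
Root arguments: θ_k = (arg(w) + 360°k)/6 for k = 0, 1, ..., 5
Compute each root as (root modulus)(cos θ_k + i sin θ_k) using full-precision intermediates, then round to 4 decimal places.
Roots: 1.6183 + 0.2435i, 0.5983 + 1.5232i, -1.0200 + 1.2797i, -1.6183 - 0.2435i, -0.5983 - 1.5232i, 1.0200 - 1.2797i


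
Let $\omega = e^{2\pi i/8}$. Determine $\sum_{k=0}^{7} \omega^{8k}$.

Since 8 divides 8, ω^8 = (ω^8)^1 = 1^1 = 1, so every term is 1.
Sum = 8 · 1 = 8


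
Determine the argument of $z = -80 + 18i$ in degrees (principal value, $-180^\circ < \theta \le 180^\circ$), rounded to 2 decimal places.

θ = arctan(b/a) = arctan(18/-80) (quadrant-adjusted) = 167.32°


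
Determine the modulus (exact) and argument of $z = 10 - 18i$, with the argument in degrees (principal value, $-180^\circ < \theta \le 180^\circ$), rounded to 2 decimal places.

|z| = sqrt(10^2 + (-18)^2) = sqrt(424)
arg(z) = arctan(b/a) = arctan(-18/10) (quadrant-adjusted) = -60.95°


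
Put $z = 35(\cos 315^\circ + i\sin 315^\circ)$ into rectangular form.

a = r cos θ = 35 * sqrt(2)/2 = 35*sqrt(2)/2
b = r sin θ = 35 * -sqrt(2)/2 = -35*sqrt(2)/2
z = 35*sqrt(2)/2 - (35*sqrt(2)/2)i


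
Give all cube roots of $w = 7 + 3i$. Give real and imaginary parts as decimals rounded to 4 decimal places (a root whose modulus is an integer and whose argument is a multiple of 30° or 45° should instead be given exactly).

|w| = sqrt(58) ≈ 7.615773, arg(w) ≈ 23.198591°
Root modulus = sqrt(58)^(1/3) ≈ 1.967454
Root arguments: θ_k = (arg(w) + 360°k)/3 for k = 0, 1, ..., 2
Compute each root as (root modulus)(cos θ_k + i sin θ_k) using full-precision intermediates, then round to 4 decimal places.
Roots: 1.9496 + 0.2647i, -1.2040 + 1.5560i, -0.7455 - 1.8207i


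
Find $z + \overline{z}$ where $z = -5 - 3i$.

z + conjugate(z) = (a + bi) + (a - bi) = 2a
= 2 * (-5) = -10


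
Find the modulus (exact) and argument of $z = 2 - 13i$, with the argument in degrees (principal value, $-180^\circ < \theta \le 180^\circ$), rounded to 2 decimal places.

|z| = sqrt(2^2 + (-13)^2) = sqrt(173)
arg(z) = arctan(b/a) = arctan(-13/2) (quadrant-adjusted) = -81.25°


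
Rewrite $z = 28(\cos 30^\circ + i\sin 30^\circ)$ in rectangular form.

a = r cos θ = 28 * sqrt(3)/2 = 14*sqrt(3)
b = r sin θ = 28 * 1/2 = 14
z = 14*sqrt(3) + 14i


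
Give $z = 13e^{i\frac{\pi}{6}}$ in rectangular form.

a = r cos θ = 13 * sqrt(3)/2 = 13*sqrt(3)/2
b = r sin θ = 13 * 1/2 = 13/2
z = 13*sqrt(3)/2 + (13/2)i


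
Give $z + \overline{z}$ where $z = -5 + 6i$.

z + conjugate(z) = (a + bi) + (a - bi) = 2a
= 2 * (-5) = -10


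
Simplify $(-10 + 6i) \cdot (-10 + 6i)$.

(a1*a2 - b1*b2) + (a1*b2 + b1*a2)i
= (100 - 36) + (-60 + (-60))i
= 64 - 120i


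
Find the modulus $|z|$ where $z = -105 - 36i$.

|z| = sqrt(a^2 + b^2) = sqrt((-105)^2 + (-36)^2) = sqrt(12321) = 111


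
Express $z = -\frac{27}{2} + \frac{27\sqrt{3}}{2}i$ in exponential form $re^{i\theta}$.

r = |z| = sqrt((-27/2)^2 + (27*sqrt(3)/2)^2) = sqrt(729/4 + 2187/4) = sqrt(729) = 27
θ = arctan(b/a) = arctan(23.3827/-13.5) (quadrant-adjusted) = 120° = 2π/3
z = 27e^(i*2π/3)


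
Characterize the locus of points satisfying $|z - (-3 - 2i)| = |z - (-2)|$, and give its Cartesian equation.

|z - z1| = |z - z2| means z is equidistant from z1 and z2,
i.e. the perpendicular bisector of the segment from (-3, -2) to (-2, 0) (midpoint (-5/2, -1)).
With z = x + yi, square both sides:
(x - (-3))^2 + (y - (-2))^2 = (x - (-2))^2 + (y - 0)^2
The x^2 and y^2 terms cancel: 2x + 4y = 4 - 13 = -9
Simplify: 2x + 4y = -9
Locus: Perpendicular bisector of the segment from (-3, -2) to (-2, 0): the line 2x + 4y = -9


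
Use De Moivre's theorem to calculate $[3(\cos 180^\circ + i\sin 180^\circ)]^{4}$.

By De Moivre: z^n = r^n(cos(nθ) + i sin(nθ))
= 3^4(cos(4*180°) + i sin(4*180°))
= 81(cos 0° + i sin 0°)
= 81


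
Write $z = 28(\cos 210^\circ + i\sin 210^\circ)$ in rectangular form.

a = r cos θ = 28 * -sqrt(3)/2 = -14*sqrt(3)
b = r sin θ = 28 * -1/2 = -14
z = -14*sqrt(3) - 14i


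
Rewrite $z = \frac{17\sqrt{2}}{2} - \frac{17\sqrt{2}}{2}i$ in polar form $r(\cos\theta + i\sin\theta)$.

r = |z| = sqrt(a^2 + b^2) = sqrt((17*sqrt(2)/2)^2 + (-17*sqrt(2)/2)^2) = sqrt(289/2 + 289/2) = sqrt(289) = 17
θ = arctan(b/a) = arctan(-12.0208/12.0208) (quadrant-adjusted) = 315°
z = 17(cos 315° + i sin 315°)


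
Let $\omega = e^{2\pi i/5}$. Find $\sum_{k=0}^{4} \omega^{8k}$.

Let ζ = ω^8 = e^(2πi·8/5). Since 5 ∤ 8, ζ ≠ 1.
Sum = Σ_{k=0}^{4} ζ^k = (ζ^5 - 1)/(ζ - 1) = (ω^{8·5} - 1)/(ζ - 1) = (1 - 1)/(ζ - 1) = 0


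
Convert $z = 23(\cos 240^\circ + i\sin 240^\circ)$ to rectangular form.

a = r cos θ = 23 * -1/2 = -23/2
b = r sin θ = 23 * -sqrt(3)/2 = -23*sqrt(3)/2
z = -23/2 - (23*sqrt(3)/2)i


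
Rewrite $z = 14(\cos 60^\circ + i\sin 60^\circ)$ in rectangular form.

a = r cos θ = 14 * 1/2 = 7
b = r sin θ = 14 * sqrt(3)/2 = 7*sqrt(3)
z = 7 + 7*sqrt(3)i


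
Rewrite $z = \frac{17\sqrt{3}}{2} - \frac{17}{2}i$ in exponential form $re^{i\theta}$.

r = |z| = sqrt((17*sqrt(3)/2)^2 + (-17/2)^2) = sqrt(867/4 + 289/4) = sqrt(289) = 17
θ = arctan(b/a) = arctan(-8.5/14.7224) (quadrant-adjusted) = -30° = -π/6
z = 17e^(-i*π/6)


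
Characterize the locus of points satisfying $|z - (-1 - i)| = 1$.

|z - z0| = r describes a circle centered at z0 with radius r
Here z0 = -1 - i and r = 1
Locus: Circle centered at (-1, -1) with radius 1


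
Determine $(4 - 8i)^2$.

(a + bi)^2 = a^2 - b^2 + 2abi
= 4^2 - (-8)^2 + 2*4*(-8)i
= -48 - 64i


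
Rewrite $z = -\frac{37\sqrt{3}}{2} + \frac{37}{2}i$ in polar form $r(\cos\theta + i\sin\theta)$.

r = |z| = sqrt(a^2 + b^2) = sqrt((-37*sqrt(3)/2)^2 + (37/2)^2) = sqrt(4107/4 + 1369/4) = sqrt(1369) = 37
θ = arctan(b/a) = arctan(18.5/-32.0429) (quadrant-adjusted) = 150°
z = 37(cos 150° + i sin 150°)


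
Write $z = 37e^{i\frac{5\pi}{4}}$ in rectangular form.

a = r cos θ = 37 * -sqrt(2)/2 = -37*sqrt(2)/2
b = r sin θ = 37 * -sqrt(2)/2 = -37*sqrt(2)/2
z = -37*sqrt(2)/2 - (37*sqrt(2)/2)i


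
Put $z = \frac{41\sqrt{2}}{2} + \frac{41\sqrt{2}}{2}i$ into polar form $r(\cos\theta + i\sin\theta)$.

r = |z| = sqrt(a^2 + b^2) = sqrt((41*sqrt(2)/2)^2 + (41*sqrt(2)/2)^2) = sqrt(1681/2 + 1681/2) = sqrt(1681) = 41
θ = arctan(b/a) = arctan(28.9914/28.9914) (quadrant-adjusted) = 45°
z = 41(cos 45° + i sin 45°)


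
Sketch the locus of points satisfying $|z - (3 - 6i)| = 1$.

|z - z0| = r describes a circle centered at z0 with radius r
Here z0 = 3 - 6i and r = 1
Locus: Circle centered at (3, -6) with radius 1


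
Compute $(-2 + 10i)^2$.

(a + bi)^2 = a^2 - b^2 + 2abi
= (-2)^2 - 10^2 + 2*(-2)*10i
= -96 - 40i


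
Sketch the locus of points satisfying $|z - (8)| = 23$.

|z - z0| = r describes a circle centered at z0 with radius r
Here z0 = 8 and r = 23
Locus: Circle centered at (8, 0) with radius 23


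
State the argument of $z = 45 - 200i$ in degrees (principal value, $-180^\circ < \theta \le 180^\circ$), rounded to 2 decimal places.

θ = arctan(b/a) = arctan(-200/45) (quadrant-adjusted) = -77.32°


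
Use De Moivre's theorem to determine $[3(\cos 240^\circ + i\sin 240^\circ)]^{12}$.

By De Moivre: z^n = r^n(cos(nθ) + i sin(nθ))
= 3^12(cos(12*240°) + i sin(12*240°))
= 531441(cos 0° + i sin 0°)
= 531441


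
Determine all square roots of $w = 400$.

|w| = 400, arg(w) = 0°
Root modulus = 400^(1/2) = 20
Root arguments: θ_k = (0° + 360°k)/2 for k = 0, 1, ..., 1
Roots: 20, -20


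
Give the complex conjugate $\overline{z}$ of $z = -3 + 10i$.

If z = a + bi, then conjugate(z) = a - bi
conjugate(-3 + 10i) = -3 - 10i


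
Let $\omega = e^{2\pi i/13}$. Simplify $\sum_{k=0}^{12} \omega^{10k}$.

Let ζ = ω^10 = e^(2πi·10/13). Since 13 ∤ 10, ζ ≠ 1.
Sum = Σ_{k=0}^{12} ζ^k = (ζ^13 - 1)/(ζ - 1) = (ω^{10·13} - 1)/(ζ - 1) = (1 - 1)/(ζ - 1) = 0


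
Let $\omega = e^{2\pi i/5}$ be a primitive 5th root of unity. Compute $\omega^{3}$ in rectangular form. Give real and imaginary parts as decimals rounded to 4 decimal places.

ω^3 = e^(2πi·3/5) = e^(i·6π/5)
= cos(6π/5) + i sin(6π/5)
= -0.8090 - 0.5878i
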